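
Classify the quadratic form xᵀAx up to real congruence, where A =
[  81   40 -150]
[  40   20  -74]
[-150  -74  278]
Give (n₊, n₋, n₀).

step 0: pivot 81 → sign +
step 1: pivot 20/81 → sign +
step 2: pivot 1/5 → sign +
signature = (3, 0, 0)

Answer: (3, 0, 0)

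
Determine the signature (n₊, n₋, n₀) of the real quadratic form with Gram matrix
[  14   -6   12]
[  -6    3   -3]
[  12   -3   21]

Answer: (2, 0, 1)

Derivation:
step 0: pivot 14 → sign +
step 1: pivot 3/7 → sign +
step 2: row/col 2 already zero → sign 0
signature = (2, 0, 1)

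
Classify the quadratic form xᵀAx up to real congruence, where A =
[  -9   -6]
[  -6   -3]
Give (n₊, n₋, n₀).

step 0: pivot -9 → sign −
step 1: pivot 1 → sign +
signature = (1, 1, 0)

Answer: (1, 1, 0)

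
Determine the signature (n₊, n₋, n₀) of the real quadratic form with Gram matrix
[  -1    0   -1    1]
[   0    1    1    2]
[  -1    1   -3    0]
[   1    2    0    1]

step 0: pivot -1 → sign −
step 1: pivot 1 → sign +
step 2: pivot -3 → sign −
step 3: pivot 1 → sign +
signature = (2, 2, 0)

Answer: (2, 2, 0)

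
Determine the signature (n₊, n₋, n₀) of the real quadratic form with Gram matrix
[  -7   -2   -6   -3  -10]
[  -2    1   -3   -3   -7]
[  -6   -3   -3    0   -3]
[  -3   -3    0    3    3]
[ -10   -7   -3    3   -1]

step 0: pivot -7 → sign −
step 1: pivot 11/7 → sign +
step 2: pivot 12/11 → sign +
step 3: pivot 3/4 → sign +
step 4: pivot -2 → sign −
signature = (3, 2, 0)

Answer: (3, 2, 0)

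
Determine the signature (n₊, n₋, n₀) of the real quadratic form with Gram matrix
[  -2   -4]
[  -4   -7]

step 0: pivot -2 → sign −
step 1: pivot 1 → sign +
signature = (1, 1, 0)

Answer: (1, 1, 0)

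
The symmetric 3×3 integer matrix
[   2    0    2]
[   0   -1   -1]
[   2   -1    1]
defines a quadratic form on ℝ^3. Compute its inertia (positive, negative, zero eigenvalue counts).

step 0: pivot 2 → sign +
step 1: pivot -1 → sign −
step 2: row/col 2 already zero → sign 0
signature = (1, 1, 1)

Answer: (1, 1, 1)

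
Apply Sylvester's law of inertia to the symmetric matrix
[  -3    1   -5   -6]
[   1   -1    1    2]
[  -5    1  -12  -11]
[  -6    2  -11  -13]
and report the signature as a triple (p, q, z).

step 0: pivot -3 → sign −
step 1: pivot -2/3 → sign −
step 2: pivot -3 → sign −
step 3: pivot -2/3 → sign −
signature = (0, 4, 0)

Answer: (0, 4, 0)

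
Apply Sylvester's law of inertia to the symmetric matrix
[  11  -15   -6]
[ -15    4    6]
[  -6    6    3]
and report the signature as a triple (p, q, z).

step 0: pivot 11 → sign +
step 1: pivot -181/11 → sign −
step 2: pivot 3/181 → sign +
signature = (2, 1, 0)

Answer: (2, 1, 0)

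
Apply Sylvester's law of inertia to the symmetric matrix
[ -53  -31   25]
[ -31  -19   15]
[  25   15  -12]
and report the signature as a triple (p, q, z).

Answer: (0, 3, 0)

Derivation:
step 0: pivot -53 → sign −
step 1: pivot -46/53 → sign −
step 2: pivot -1/23 → sign −
signature = (0, 3, 0)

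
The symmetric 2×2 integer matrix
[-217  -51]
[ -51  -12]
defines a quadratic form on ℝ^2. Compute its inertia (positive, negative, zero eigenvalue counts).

Answer: (0, 2, 0)

Derivation:
step 0: pivot -217 → sign −
step 1: pivot -3/217 → sign −
signature = (0, 2, 0)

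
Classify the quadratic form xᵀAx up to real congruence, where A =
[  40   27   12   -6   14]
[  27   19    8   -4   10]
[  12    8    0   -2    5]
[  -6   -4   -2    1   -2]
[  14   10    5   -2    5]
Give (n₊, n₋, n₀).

Answer: (3, 2, 0)

Derivation:
step 0: pivot 40 → sign +
step 1: pivot 31/40 → sign +
step 2: pivot -112/31 → sign −
step 3: pivot 3/28 → sign +
step 4: pivot -1/12 → sign −
signature = (3, 2, 0)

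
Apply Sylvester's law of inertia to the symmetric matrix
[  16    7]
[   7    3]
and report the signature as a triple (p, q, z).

Answer: (1, 1, 0)

Derivation:
step 0: pivot 16 → sign +
step 1: pivot -1/16 → sign −
signature = (1, 1, 0)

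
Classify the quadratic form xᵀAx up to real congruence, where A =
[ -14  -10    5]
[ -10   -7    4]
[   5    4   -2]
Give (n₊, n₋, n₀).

Answer: (1, 2, 0)

Derivation:
step 0: pivot -14 → sign −
step 1: pivot 1/7 → sign +
step 2: pivot -3/2 → sign −
signature = (1, 2, 0)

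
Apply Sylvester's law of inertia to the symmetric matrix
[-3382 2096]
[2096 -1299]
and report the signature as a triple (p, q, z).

Answer: (0, 2, 0)

Derivation:
step 0: pivot -3382 → sign −
step 1: pivot -1/1691 → sign −
signature = (0, 2, 0)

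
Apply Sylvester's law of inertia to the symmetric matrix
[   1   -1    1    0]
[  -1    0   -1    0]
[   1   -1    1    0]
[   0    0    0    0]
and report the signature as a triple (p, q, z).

Answer: (1, 1, 2)

Derivation:
step 0: pivot 1 → sign +
step 1: pivot -1 → sign −
step 2: row/col 2 already zero → sign 0
step 3: row/col 3 already zero → sign 0
signature = (1, 1, 2)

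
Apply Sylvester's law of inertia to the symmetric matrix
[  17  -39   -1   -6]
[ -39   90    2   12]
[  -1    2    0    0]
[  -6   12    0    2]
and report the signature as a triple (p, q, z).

Answer: (3, 1, 0)

Derivation:
step 0: pivot 17 → sign +
step 1: pivot 9/17 → sign +
step 2: pivot -2/9 → sign −
step 3: pivot 2 → sign +
signature = (3, 1, 0)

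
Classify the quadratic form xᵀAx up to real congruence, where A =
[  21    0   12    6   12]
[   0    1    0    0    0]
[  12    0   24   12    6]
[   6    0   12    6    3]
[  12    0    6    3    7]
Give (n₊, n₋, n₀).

Answer: (4, 0, 1)

Derivation:
step 0: pivot 21 → sign +
step 1: pivot 1 → sign +
step 2: pivot 120/7 → sign +
step 3: pivot 1/10 → sign +
step 4: row/col 4 already zero → sign 0
signature = (4, 0, 1)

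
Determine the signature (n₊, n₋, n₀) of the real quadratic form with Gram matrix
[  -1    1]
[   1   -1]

step 0: pivot -1 → sign −
step 1: row/col 1 already zero → sign 0
signature = (0, 1, 1)

Answer: (0, 1, 1)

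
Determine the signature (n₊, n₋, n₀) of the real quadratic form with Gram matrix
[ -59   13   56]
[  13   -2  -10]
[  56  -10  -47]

Answer: (1, 2, 0)

Derivation:
step 0: pivot -59 → sign −
step 1: pivot 51/59 → sign +
step 2: pivot -3/17 → sign −
signature = (1, 2, 0)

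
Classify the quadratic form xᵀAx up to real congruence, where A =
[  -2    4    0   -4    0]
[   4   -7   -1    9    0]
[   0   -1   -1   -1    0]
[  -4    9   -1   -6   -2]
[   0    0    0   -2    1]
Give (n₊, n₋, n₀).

Answer: (2, 3, 0)

Derivation:
step 0: pivot -2 → sign −
step 1: pivot 1 → sign +
step 2: pivot -2 → sign −
step 3: pivot 1 → sign +
step 4: pivot -3 → sign −
signature = (2, 3, 0)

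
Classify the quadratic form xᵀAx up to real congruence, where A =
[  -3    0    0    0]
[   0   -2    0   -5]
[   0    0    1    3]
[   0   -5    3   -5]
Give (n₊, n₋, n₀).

Answer: (1, 3, 0)

Derivation:
step 0: pivot -3 → sign −
step 1: pivot -2 → sign −
step 2: pivot 1 → sign +
step 3: pivot -3/2 → sign −
signature = (1, 3, 0)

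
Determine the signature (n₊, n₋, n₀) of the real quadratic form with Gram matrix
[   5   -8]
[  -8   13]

step 0: pivot 5 → sign +
step 1: pivot 1/5 → sign +
signature = (2, 0, 0)

Answer: (2, 0, 0)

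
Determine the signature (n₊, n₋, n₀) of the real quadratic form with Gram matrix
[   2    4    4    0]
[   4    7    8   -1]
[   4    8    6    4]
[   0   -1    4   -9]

Answer: (1, 2, 1)

Derivation:
step 0: pivot 2 → sign +
step 1: pivot -1 → sign −
step 2: pivot -2 → sign −
step 3: row/col 3 already zero → sign 0
signature = (1, 2, 1)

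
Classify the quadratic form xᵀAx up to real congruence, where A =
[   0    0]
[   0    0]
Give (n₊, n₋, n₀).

Answer: (0, 0, 2)

Derivation:
step 0: row/col 0 already zero → sign 0
step 1: row/col 1 already zero → sign 0
signature = (0, 0, 2)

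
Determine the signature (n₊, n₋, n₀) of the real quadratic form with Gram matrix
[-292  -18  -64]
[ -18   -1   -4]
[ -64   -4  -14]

Answer: (1, 1, 1)

Derivation:
step 0: pivot -292 → sign −
step 1: pivot 8/73 → sign +
step 2: row/col 2 already zero → sign 0
signature = (1, 1, 1)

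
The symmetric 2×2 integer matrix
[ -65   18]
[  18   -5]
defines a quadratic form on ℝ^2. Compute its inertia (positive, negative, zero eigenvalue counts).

Answer: (0, 2, 0)

Derivation:
step 0: pivot -65 → sign −
step 1: pivot -1/65 → sign −
signature = (0, 2, 0)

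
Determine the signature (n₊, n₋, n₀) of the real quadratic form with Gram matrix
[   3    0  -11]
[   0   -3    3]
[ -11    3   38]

Answer: (2, 1, 0)

Derivation:
step 0: pivot 3 → sign +
step 1: pivot -3 → sign −
step 2: pivot 2/3 → sign +
signature = (2, 1, 0)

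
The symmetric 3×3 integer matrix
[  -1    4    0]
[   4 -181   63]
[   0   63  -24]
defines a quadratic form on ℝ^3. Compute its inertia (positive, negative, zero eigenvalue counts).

Answer: (1, 2, 0)

Derivation:
step 0: pivot -1 → sign −
step 1: pivot -165 → sign −
step 2: pivot 3/55 → sign +
signature = (1, 2, 0)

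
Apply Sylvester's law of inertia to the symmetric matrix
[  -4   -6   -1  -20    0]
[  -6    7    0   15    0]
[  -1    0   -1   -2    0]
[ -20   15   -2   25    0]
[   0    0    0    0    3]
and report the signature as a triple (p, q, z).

Answer: (3, 2, 0)

Derivation:
step 0: pivot -4 → sign −
step 1: pivot 16 → sign +
step 2: pivot -57/64 → sign −
step 3: pivot 2/19 → sign +
step 4: pivot 3 → sign +
signature = (3, 2, 0)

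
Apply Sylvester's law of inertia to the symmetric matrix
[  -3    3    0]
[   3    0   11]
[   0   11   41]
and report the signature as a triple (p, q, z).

Answer: (2, 1, 0)

Derivation:
step 0: pivot -3 → sign −
step 1: pivot 3 → sign +
step 2: pivot 2/3 → sign +
signature = (2, 1, 0)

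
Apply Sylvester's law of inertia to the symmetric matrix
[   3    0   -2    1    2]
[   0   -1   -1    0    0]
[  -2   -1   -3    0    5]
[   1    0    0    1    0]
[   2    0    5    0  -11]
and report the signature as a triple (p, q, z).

step 0: pivot 3 → sign +
step 1: pivot -1 → sign −
step 2: pivot -10/3 → sign −
step 3: pivot 4/5 → sign +
step 4: pivot -3/4 → sign −
signature = (2, 3, 0)

Answer: (2, 3, 0)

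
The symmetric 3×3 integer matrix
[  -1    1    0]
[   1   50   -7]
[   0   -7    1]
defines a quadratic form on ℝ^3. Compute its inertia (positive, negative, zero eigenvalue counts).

Answer: (2, 1, 0)

Derivation:
step 0: pivot -1 → sign −
step 1: pivot 51 → sign +
step 2: pivot 2/51 → sign +
signature = (2, 1, 0)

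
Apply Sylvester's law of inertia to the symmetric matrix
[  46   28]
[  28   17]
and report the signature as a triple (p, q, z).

Answer: (1, 1, 0)

Derivation:
step 0: pivot 46 → sign +
step 1: pivot -1/23 → sign −
signature = (1, 1, 0)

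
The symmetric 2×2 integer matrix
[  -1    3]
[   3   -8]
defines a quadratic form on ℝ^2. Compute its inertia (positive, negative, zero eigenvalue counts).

step 0: pivot -1 → sign −
step 1: pivot 1 → sign +
signature = (1, 1, 0)

Answer: (1, 1, 0)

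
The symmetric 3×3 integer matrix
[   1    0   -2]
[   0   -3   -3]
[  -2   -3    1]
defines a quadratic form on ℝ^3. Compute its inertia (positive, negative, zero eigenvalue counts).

Answer: (1, 1, 1)

Derivation:
step 0: pivot 1 → sign +
step 1: pivot -3 → sign −
step 2: row/col 2 already zero → sign 0
signature = (1, 1, 1)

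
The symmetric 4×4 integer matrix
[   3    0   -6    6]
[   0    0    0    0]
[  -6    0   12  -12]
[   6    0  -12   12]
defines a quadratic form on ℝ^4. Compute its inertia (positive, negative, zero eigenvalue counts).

Answer: (1, 0, 3)

Derivation:
step 0: pivot 3 → sign +
step 1: row/col 1 already zero → sign 0
step 2: row/col 2 already zero → sign 0
step 3: row/col 3 already zero → sign 0
signature = (1, 0, 3)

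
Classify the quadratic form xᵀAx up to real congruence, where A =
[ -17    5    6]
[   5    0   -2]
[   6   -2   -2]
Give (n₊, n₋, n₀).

Answer: (2, 1, 0)

Derivation:
step 0: pivot -17 → sign −
step 1: pivot 25/17 → sign +
step 2: pivot 2/25 → sign +
signature = (2, 1, 0)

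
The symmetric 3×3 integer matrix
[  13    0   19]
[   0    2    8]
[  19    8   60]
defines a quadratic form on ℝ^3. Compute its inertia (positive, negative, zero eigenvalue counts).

Answer: (3, 0, 0)

Derivation:
step 0: pivot 13 → sign +
step 1: pivot 2 → sign +
step 2: pivot 3/13 → sign +
signature = (3, 0, 0)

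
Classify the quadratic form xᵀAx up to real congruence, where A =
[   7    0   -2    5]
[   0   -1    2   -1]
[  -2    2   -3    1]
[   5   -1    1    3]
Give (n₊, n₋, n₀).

Answer: (2, 1, 1)

Derivation:
step 0: pivot 7 → sign +
step 1: pivot -1 → sign −
step 2: pivot 3/7 → sign +
step 3: row/col 3 already zero → sign 0
signature = (2, 1, 1)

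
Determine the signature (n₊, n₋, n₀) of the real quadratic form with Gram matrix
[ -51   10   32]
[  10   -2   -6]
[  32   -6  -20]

Answer: (1, 2, 0)

Derivation:
step 0: pivot -51 → sign −
step 1: pivot -2/51 → sign −
step 2: pivot 2 → sign +
signature = (1, 2, 0)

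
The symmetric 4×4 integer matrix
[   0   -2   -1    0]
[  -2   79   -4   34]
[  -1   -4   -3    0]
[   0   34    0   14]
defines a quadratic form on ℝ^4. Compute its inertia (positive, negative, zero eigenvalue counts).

step 0: pivot 79 → sign +
step 1: pivot -4/79 → sign −
step 2: pivot 83/4 → sign +
step 3: pivot 6/83 → sign +
signature = (3, 1, 0)

Answer: (3, 1, 0)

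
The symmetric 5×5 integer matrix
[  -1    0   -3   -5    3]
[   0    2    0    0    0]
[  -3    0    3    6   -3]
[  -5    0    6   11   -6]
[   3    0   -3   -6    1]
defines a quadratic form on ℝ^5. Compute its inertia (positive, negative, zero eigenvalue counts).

step 0: pivot -1 → sign −
step 1: pivot 2 → sign +
step 2: pivot 12 → sign +
step 3: pivot -3/4 → sign −
step 4: pivot -2 → sign −
signature = (2, 3, 0)

Answer: (2, 3, 0)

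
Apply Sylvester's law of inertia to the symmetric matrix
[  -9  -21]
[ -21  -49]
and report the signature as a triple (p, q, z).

step 0: pivot -9 → sign −
step 1: row/col 1 already zero → sign 0
signature = (0, 1, 1)

Answer: (0, 1, 1)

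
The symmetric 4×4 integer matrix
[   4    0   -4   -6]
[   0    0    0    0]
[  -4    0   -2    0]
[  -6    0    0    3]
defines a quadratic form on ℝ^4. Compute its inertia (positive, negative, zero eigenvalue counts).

step 0: pivot 4 → sign +
step 1: pivot -6 → sign −
step 2: row/col 2 already zero → sign 0
step 3: row/col 3 already zero → sign 0
signature = (1, 1, 2)

Answer: (1, 1, 2)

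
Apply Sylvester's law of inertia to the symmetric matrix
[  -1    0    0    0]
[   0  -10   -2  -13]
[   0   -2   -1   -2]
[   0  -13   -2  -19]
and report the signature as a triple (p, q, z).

Answer: (0, 4, 0)

Derivation:
step 0: pivot -1 → sign −
step 1: pivot -10 → sign −
step 2: pivot -3/5 → sign −
step 3: pivot -3/2 → sign −
signature = (0, 4, 0)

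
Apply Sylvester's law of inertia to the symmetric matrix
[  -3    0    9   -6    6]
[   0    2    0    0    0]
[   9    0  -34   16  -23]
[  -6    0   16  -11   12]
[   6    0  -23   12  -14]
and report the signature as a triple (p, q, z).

step 0: pivot -3 → sign −
step 1: pivot 2 → sign +
step 2: pivot -7 → sign −
step 3: pivot 11/7 → sign +
step 4: pivot 3/11 → sign +
signature = (3, 2, 0)

Answer: (3, 2, 0)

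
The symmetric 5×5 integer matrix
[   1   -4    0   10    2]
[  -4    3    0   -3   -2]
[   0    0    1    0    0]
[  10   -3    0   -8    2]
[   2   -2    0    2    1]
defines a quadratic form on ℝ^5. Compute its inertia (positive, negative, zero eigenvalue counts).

step 0: pivot 1 → sign +
step 1: pivot -13 → sign −
step 2: pivot 1 → sign +
step 3: pivot -35/13 → sign −
step 4: pivot 3/35 → sign +
signature = (3, 2, 0)

Answer: (3, 2, 0)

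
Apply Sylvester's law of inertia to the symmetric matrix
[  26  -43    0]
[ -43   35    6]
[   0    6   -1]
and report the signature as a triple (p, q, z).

Answer: (1, 2, 0)

Derivation:
step 0: pivot 26 → sign +
step 1: pivot -939/26 → sign −
step 2: pivot -1/313 → sign −
signature = (1, 2, 0)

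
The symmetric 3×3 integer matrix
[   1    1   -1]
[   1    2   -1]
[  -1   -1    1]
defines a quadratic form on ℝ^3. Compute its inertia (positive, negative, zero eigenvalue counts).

step 0: pivot 1 → sign +
step 1: pivot 1 → sign +
step 2: row/col 2 already zero → sign 0
signature = (2, 0, 1)

Answer: (2, 0, 1)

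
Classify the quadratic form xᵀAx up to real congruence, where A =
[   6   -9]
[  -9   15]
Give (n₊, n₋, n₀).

step 0: pivot 6 → sign +
step 1: pivot 3/2 → sign +
signature = (2, 0, 0)

Answer: (2, 0, 0)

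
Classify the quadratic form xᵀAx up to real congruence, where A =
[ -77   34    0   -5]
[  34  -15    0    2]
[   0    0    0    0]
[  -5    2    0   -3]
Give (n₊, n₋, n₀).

Answer: (1, 2, 1)

Derivation:
step 0: pivot -77 → sign −
step 1: pivot 1/77 → sign +
step 2: pivot -6 → sign −
step 3: row/col 3 already zero → sign 0
signature = (1, 2, 1)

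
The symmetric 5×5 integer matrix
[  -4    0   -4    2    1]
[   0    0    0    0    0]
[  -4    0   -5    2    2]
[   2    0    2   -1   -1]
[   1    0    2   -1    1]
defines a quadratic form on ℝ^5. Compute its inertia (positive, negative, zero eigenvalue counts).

Answer: (1, 3, 1)

Derivation:
step 0: pivot -4 → sign −
step 1: pivot -1 → sign −
step 2: pivot 9/4 → sign +
step 3: pivot -1/9 → sign −
step 4: row/col 4 already zero → sign 0
signature = (1, 3, 1)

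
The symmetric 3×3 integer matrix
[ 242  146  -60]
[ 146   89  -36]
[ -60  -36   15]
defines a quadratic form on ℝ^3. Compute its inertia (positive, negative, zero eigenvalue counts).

Answer: (3, 0, 0)

Derivation:
step 0: pivot 242 → sign +
step 1: pivot 111/121 → sign +
step 2: pivot 3/37 → sign +
signature = (3, 0, 0)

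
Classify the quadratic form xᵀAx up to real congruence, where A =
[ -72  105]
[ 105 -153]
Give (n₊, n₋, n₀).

step 0: pivot -72 → sign −
step 1: pivot 1/8 → sign +
signature = (1, 1, 0)

Answer: (1, 1, 0)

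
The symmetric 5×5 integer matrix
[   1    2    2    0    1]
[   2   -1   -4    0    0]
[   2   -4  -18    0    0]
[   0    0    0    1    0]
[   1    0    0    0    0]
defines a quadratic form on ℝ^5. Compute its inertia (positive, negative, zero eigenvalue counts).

Answer: (2, 3, 0)

Derivation:
step 0: pivot 1 → sign +
step 1: pivot -5 → sign −
step 2: pivot -46/5 → sign −
step 3: pivot 1 → sign +
step 4: pivot -1/23 → sign −
signature = (2, 3, 0)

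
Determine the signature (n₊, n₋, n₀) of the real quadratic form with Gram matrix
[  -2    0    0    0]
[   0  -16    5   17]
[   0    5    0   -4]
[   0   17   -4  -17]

step 0: pivot -2 → sign −
step 1: pivot -16 → sign −
step 2: pivot 25/16 → sign +
step 3: pivot -1/25 → sign −
signature = (1, 3, 0)

Answer: (1, 3, 0)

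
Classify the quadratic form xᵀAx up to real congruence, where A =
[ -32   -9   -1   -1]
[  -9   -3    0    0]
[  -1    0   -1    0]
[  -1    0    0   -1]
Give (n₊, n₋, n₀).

Answer: (0, 4, 0)

Derivation:
step 0: pivot -32 → sign −
step 1: pivot -15/32 → sign −
step 2: pivot -4/5 → sign −
step 3: pivot -3/4 → sign −
signature = (0, 4, 0)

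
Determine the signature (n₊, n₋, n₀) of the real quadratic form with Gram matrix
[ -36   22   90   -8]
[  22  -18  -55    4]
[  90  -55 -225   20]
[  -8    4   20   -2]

step 0: pivot -36 → sign −
step 1: pivot -41/9 → sign −
step 2: pivot -2/41 → sign −
step 3: row/col 3 already zero → sign 0
signature = (0, 3, 1)

Answer: (0, 3, 1)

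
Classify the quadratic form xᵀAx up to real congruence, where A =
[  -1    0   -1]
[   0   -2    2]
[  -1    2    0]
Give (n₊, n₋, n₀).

step 0: pivot -1 → sign −
step 1: pivot -2 → sign −
step 2: pivot 3 → sign +
signature = (1, 2, 0)

Answer: (1, 2, 0)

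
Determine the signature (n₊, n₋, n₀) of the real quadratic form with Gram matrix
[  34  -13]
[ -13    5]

Answer: (2, 0, 0)

Derivation:
step 0: pivot 34 → sign +
step 1: pivot 1/34 → sign +
signature = (2, 0, 0)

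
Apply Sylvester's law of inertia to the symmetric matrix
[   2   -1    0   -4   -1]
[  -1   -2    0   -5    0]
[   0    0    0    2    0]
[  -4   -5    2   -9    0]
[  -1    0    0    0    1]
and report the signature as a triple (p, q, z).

Answer: (3, 2, 0)

Derivation:
step 0: pivot 2 → sign +
step 1: pivot -5/2 → sign −
step 2: pivot 13/5 → sign +
step 3: pivot -20/13 → sign −
step 4: pivot 3/5 → sign +
signature = (3, 2, 0)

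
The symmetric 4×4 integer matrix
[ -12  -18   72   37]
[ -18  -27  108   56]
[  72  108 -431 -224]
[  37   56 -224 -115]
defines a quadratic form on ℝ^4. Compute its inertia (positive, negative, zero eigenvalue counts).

Answer: (2, 2, 0)

Derivation:
step 0: pivot -12 → sign −
step 1: pivot 1 → sign +
step 2: pivot -59/12 → sign −
step 3: pivot 3/59 → sign +
signature = (2, 2, 0)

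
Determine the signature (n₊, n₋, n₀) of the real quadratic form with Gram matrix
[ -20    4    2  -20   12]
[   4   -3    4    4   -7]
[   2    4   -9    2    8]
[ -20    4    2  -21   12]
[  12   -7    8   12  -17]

Answer: (0, 4, 1)

Derivation:
step 0: pivot -20 → sign −
step 1: pivot -11/5 → sign −
step 2: pivot -1 → sign −
step 3: pivot -2/11 → sign −
step 4: row/col 4 already zero → sign 0
signature = (0, 4, 1)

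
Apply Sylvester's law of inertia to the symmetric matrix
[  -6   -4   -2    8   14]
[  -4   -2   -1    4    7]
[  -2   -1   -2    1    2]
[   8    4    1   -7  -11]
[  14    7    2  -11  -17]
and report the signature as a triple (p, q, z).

Answer: (2, 3, 0)

Derivation:
step 0: pivot -6 → sign −
step 1: pivot 2/3 → sign +
step 2: pivot -3/2 → sign −
step 3: pivot 5/3 → sign +
step 4: pivot -3/5 → sign −
signature = (2, 3, 0)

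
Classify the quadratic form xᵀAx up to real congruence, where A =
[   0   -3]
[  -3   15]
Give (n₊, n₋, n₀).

Answer: (1, 1, 0)

Derivation:
step 0: pivot 15 → sign +
step 1: pivot -3/5 → sign −
signature = (1, 1, 0)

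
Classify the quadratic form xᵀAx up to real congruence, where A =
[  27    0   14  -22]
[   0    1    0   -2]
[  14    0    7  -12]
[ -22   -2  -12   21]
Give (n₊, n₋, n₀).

step 0: pivot 27 → sign +
step 1: pivot 1 → sign +
step 2: pivot -7/27 → sign −
step 3: pivot 3/7 → sign +
signature = (3, 1, 0)

Answer: (3, 1, 0)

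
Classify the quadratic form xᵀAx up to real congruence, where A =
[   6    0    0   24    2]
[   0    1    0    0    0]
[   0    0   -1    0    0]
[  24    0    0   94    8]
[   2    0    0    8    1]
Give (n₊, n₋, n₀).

Answer: (3, 2, 0)

Derivation:
step 0: pivot 6 → sign +
step 1: pivot 1 → sign +
step 2: pivot -1 → sign −
step 3: pivot -2 → sign −
step 4: pivot 1/3 → sign +
signature = (3, 2, 0)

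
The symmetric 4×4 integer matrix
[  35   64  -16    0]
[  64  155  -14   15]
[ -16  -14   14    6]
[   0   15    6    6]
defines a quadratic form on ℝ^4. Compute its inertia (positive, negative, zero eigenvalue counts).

step 0: pivot 35 → sign +
step 1: pivot 1329/35 → sign +
step 2: pivot 246/443 → sign +
step 3: pivot 3/41 → sign +
signature = (4, 0, 0)

Answer: (4, 0, 0)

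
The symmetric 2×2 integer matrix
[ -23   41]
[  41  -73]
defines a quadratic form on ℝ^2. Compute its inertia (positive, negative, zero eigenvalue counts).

step 0: pivot -23 → sign −
step 1: pivot 2/23 → sign +
signature = (1, 1, 0)

Answer: (1, 1, 0)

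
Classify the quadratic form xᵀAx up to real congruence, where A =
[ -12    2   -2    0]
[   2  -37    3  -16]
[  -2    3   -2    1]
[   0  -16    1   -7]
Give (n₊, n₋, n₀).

step 0: pivot -12 → sign −
step 1: pivot -110/3 → sign −
step 2: pivot -81/55 → sign −
step 3: row/col 3 already zero → sign 0
signature = (0, 3, 1)

Answer: (0, 3, 1)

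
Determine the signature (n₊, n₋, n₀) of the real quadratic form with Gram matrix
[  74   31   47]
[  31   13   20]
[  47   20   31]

Answer: (2, 1, 0)

Derivation:
step 0: pivot 74 → sign +
step 1: pivot 1/74 → sign +
step 2: pivot -6 → sign −
signature = (2, 1, 0)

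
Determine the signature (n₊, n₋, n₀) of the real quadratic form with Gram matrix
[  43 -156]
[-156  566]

step 0: pivot 43 → sign +
step 1: pivot 2/43 → sign +
signature = (2, 0, 0)

Answer: (2, 0, 0)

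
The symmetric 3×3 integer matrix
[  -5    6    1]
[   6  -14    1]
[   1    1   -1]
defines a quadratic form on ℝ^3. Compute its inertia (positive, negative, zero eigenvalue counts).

Answer: (0, 3, 0)

Derivation:
step 0: pivot -5 → sign −
step 1: pivot -34/5 → sign −
step 2: pivot -3/34 → sign −
signature = (0, 3, 0)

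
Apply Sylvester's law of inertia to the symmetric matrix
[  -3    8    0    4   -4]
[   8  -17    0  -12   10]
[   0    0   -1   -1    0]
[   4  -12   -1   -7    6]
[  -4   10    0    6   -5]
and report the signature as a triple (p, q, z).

Answer: (2, 3, 0)

Derivation:
step 0: pivot -3 → sign −
step 1: pivot 13/3 → sign +
step 2: pivot -1 → sign −
step 3: pivot -14/13 → sign −
step 4: pivot 3/7 → sign +
signature = (2, 3, 0)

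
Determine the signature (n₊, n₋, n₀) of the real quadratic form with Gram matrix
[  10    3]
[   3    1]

Answer: (2, 0, 0)

Derivation:
step 0: pivot 10 → sign +
step 1: pivot 1/10 → sign +
signature = (2, 0, 0)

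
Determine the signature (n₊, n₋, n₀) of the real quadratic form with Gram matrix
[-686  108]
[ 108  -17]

Answer: (1, 1, 0)

Derivation:
step 0: pivot -686 → sign −
step 1: pivot 1/343 → sign +
signature = (1, 1, 0)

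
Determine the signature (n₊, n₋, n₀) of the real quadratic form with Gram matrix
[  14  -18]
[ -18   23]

Answer: (1, 1, 0)

Derivation:
step 0: pivot 14 → sign +
step 1: pivot -1/7 → sign −
signature = (1, 1, 0)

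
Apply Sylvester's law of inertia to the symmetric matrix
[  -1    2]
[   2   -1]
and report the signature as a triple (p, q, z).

Answer: (1, 1, 0)

Derivation:
step 0: pivot -1 → sign −
step 1: pivot 3 → sign +
signature = (1, 1, 0)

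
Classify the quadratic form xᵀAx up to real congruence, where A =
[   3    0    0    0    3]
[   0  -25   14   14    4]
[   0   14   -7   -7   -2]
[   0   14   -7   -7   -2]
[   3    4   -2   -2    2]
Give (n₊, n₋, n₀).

Answer: (2, 2, 1)

Derivation:
step 0: pivot 3 → sign +
step 1: pivot -25 → sign −
step 2: pivot 21/25 → sign +
step 3: pivot -3/7 → sign −
step 4: row/col 4 already zero → sign 0
signature = (2, 2, 1)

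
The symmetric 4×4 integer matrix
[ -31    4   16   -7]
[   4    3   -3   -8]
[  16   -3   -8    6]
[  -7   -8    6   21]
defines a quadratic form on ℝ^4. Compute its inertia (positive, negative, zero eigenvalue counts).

step 0: pivot -31 → sign −
step 1: pivot 109/31 → sign +
step 2: pivot 1/109 → sign +
step 3: row/col 3 already zero → sign 0
signature = (2, 1, 1)

Answer: (2, 1, 1)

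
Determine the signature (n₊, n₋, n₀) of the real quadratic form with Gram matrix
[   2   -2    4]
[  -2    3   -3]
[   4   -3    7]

step 0: pivot 2 → sign +
step 1: pivot 1 → sign +
step 2: pivot -2 → sign −
signature = (2, 1, 0)

Answer: (2, 1, 0)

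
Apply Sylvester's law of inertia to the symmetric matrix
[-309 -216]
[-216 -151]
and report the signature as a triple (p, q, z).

Answer: (0, 2, 0)

Derivation:
step 0: pivot -309 → sign −
step 1: pivot -1/103 → sign −
signature = (0, 2, 0)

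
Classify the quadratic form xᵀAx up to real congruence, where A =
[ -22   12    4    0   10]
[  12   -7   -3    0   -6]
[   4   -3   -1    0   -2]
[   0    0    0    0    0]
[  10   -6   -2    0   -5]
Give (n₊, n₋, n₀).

Answer: (1, 3, 1)

Derivation:
step 0: pivot -22 → sign −
step 1: pivot -5/11 → sign −
step 2: pivot 6/5 → sign +
step 3: pivot -1/3 → sign −
step 4: row/col 4 already zero → sign 0
signature = (1, 3, 1)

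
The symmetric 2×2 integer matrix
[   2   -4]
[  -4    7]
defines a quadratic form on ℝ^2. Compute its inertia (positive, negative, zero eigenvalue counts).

step 0: pivot 2 → sign +
step 1: pivot -1 → sign −
signature = (1, 1, 0)

Answer: (1, 1, 0)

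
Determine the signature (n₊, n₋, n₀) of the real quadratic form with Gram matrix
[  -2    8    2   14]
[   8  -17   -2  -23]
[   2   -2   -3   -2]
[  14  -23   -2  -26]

Answer: (1, 3, 0)

Derivation:
step 0: pivot -2 → sign −
step 1: pivot 15 → sign +
step 2: pivot -17/5 → sign −
step 3: pivot -3/17 → sign −
signature = (1, 3, 0)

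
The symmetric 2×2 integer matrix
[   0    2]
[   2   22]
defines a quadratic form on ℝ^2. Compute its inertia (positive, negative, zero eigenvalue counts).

step 0: pivot 22 → sign +
step 1: pivot -2/11 → sign −
signature = (1, 1, 0)

Answer: (1, 1, 0)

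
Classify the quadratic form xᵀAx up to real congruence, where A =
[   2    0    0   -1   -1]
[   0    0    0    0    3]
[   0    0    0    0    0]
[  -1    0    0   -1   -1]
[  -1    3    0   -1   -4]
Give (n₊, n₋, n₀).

Answer: (2, 2, 1)

Derivation:
step 0: pivot 2 → sign +
step 1: pivot -3/2 → sign −
step 2: pivot -3 → sign −
step 3: pivot 3 → sign +
step 4: row/col 4 already zero → sign 0
signature = (2, 2, 1)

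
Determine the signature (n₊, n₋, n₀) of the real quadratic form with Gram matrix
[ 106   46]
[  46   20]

step 0: pivot 106 → sign +
step 1: pivot 2/53 → sign +
signature = (2, 0, 0)

Answer: (2, 0, 0)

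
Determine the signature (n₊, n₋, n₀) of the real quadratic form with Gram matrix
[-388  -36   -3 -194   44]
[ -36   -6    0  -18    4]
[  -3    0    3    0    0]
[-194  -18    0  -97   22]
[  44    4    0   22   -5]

step 0: pivot -388 → sign −
step 1: pivot -258/97 → sign −
step 2: pivot 525/172 → sign +
step 3: pivot -129/175 → sign −
step 4: pivot -1/129 → sign −
signature = (1, 4, 0)

Answer: (1, 4, 0)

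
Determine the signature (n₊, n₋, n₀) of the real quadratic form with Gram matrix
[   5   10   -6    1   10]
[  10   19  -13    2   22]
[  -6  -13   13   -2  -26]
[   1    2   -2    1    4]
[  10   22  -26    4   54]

step 0: pivot 5 → sign +
step 1: pivot -1 → sign −
step 2: pivot 34/5 → sign +
step 3: pivot 12/17 → sign +
step 4: pivot 1/3 → sign +
signature = (4, 1, 0)

Answer: (4, 1, 0)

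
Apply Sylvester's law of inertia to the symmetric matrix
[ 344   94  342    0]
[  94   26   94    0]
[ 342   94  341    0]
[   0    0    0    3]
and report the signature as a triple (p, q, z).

step 0: pivot 344 → sign +
step 1: pivot 27/86 → sign +
step 2: pivot 1/27 → sign +
step 3: pivot 3 → sign +
signature = (4, 0, 0)

Answer: (4, 0, 0)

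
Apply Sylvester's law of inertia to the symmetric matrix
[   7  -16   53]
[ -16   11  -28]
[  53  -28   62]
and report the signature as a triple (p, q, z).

step 0: pivot 7 → sign +
step 1: pivot -179/7 → sign −
step 2: pivot -3/179 → sign −
signature = (1, 2, 0)

Answer: (1, 2, 0)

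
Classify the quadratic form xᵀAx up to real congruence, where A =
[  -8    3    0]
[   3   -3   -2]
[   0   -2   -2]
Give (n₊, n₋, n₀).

step 0: pivot -8 → sign −
step 1: pivot -15/8 → sign −
step 2: pivot 2/15 → sign +
signature = (1, 2, 0)

Answer: (1, 2, 0)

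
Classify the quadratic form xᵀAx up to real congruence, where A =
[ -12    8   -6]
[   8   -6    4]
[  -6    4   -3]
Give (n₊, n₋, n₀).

Answer: (0, 2, 1)

Derivation:
step 0: pivot -12 → sign −
step 1: pivot -2/3 → sign −
step 2: row/col 2 already zero → sign 0
signature = (0, 2, 1)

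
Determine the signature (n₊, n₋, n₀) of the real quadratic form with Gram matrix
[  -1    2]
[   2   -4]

step 0: pivot -1 → sign −
step 1: row/col 1 already zero → sign 0
signature = (0, 1, 1)

Answer: (0, 1, 1)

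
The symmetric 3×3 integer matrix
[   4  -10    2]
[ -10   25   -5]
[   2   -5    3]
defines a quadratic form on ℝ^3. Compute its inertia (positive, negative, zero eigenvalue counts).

step 0: pivot 4 → sign +
step 1: pivot 2 → sign +
step 2: row/col 2 already zero → sign 0
signature = (2, 0, 1)

Answer: (2, 0, 1)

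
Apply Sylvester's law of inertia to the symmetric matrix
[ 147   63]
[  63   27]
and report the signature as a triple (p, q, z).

Answer: (1, 0, 1)

Derivation:
step 0: pivot 147 → sign +
step 1: row/col 1 already zero → sign 0
signature = (1, 0, 1)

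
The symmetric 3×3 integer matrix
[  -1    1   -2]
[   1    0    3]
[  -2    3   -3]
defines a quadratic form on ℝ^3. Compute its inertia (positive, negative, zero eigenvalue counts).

Answer: (1, 1, 1)

Derivation:
step 0: pivot -1 → sign −
step 1: pivot 1 → sign +
step 2: row/col 2 already zero → sign 0
signature = (1, 1, 1)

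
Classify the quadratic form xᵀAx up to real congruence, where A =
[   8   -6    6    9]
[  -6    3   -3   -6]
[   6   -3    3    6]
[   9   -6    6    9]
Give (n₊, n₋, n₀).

Answer: (1, 2, 1)

Derivation:
step 0: pivot 8 → sign +
step 1: pivot -3/2 → sign −
step 2: pivot -3/4 → sign −
step 3: row/col 3 already zero → sign 0
signature = (1, 2, 1)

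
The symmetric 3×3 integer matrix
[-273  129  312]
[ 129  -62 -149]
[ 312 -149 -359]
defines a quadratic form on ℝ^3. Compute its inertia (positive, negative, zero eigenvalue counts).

Answer: (0, 3, 0)

Derivation:
step 0: pivot -273 → sign −
step 1: pivot -95/91 → sign −
step 2: pivot -6/95 → sign −
signature = (0, 3, 0)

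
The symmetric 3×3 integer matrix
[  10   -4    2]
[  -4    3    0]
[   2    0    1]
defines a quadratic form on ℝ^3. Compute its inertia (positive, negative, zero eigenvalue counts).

Answer: (3, 0, 0)

Derivation:
step 0: pivot 10 → sign +
step 1: pivot 7/5 → sign +
step 2: pivot 1/7 → sign +
signature = (3, 0, 0)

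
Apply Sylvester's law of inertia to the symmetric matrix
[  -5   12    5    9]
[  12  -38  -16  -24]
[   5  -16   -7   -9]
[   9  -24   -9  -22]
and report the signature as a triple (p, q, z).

Answer: (0, 4, 0)

Derivation:
step 0: pivot -5 → sign −
step 1: pivot -46/5 → sign −
step 2: pivot -6/23 → sign −
step 3: pivot -1 → sign −
signature = (0, 4, 0)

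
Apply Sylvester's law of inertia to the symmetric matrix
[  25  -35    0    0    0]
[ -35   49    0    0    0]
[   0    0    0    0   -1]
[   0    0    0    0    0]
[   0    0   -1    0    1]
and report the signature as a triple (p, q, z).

Answer: (2, 1, 2)

Derivation:
step 0: pivot 25 → sign +
step 1: pivot 1 → sign +
step 2: pivot -1 → sign −
step 3: row/col 3 already zero → sign 0
step 4: row/col 4 already zero → sign 0
signature = (2, 1, 2)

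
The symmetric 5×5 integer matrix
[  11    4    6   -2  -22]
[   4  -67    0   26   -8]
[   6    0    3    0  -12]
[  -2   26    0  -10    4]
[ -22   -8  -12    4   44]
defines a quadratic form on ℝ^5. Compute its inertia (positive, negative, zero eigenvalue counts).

step 0: pivot 11 → sign +
step 1: pivot -753/11 → sign −
step 2: pivot -51/251 → sign −
step 3: pivot 6/17 → sign +
step 4: row/col 4 already zero → sign 0
signature = (2, 2, 1)

Answer: (2, 2, 1)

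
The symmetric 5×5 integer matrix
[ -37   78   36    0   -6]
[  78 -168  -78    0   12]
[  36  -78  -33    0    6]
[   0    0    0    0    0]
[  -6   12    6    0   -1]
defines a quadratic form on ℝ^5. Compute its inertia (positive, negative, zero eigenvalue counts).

Answer: (1, 2, 2)

Derivation:
step 0: pivot -37 → sign −
step 1: pivot -132/37 → sign −
step 2: pivot 36/11 → sign +
step 3: row/col 3 already zero → sign 0
step 4: row/col 4 already zero → sign 0
signature = (1, 2, 2)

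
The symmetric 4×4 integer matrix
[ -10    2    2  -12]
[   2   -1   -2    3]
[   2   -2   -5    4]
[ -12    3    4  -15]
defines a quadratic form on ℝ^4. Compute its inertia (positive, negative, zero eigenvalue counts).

Answer: (0, 3, 1)

Derivation:
step 0: pivot -10 → sign −
step 1: pivot -3/5 → sign −
step 2: pivot -1/3 → sign −
step 3: row/col 3 already zero → sign 0
signature = (0, 3, 1)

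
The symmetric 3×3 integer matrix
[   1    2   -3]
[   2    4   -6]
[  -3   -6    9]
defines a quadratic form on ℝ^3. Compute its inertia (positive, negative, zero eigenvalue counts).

Answer: (1, 0, 2)

Derivation:
step 0: pivot 1 → sign +
step 1: row/col 1 already zero → sign 0
step 2: row/col 2 already zero → sign 0
signature = (1, 0, 2)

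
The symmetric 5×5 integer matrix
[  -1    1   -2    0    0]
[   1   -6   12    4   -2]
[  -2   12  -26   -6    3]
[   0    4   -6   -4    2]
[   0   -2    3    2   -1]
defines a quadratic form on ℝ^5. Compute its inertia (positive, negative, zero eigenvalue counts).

step 0: pivot -1 → sign −
step 1: pivot -5 → sign −
step 2: pivot -2 → sign −
step 3: pivot 6/5 → sign +
step 4: row/col 4 already zero → sign 0
signature = (1, 3, 1)

Answer: (1, 3, 1)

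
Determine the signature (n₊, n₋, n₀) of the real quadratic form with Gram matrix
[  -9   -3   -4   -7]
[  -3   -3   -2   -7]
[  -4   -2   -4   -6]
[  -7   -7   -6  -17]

step 0: pivot -9 → sign −
step 1: pivot -2 → sign −
step 2: pivot -2 → sign −
step 3: pivot 2/9 → sign +
signature = (1, 3, 0)

Answer: (1, 3, 0)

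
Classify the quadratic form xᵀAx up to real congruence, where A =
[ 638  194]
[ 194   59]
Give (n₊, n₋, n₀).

Answer: (2, 0, 0)

Derivation:
step 0: pivot 638 → sign +
step 1: pivot 3/319 → sign +
signature = (2, 0, 0)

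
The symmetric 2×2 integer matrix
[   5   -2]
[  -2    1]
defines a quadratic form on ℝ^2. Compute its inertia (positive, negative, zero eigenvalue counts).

step 0: pivot 5 → sign +
step 1: pivot 1/5 → sign +
signature = (2, 0, 0)

Answer: (2, 0, 0)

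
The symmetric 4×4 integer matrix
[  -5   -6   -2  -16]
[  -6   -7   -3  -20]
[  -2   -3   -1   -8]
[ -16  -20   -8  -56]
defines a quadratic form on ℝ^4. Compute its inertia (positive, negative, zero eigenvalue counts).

step 0: pivot -5 → sign −
step 1: pivot 1/5 → sign +
step 2: pivot -2 → sign −
step 3: row/col 3 already zero → sign 0
signature = (1, 2, 1)

Answer: (1, 2, 1)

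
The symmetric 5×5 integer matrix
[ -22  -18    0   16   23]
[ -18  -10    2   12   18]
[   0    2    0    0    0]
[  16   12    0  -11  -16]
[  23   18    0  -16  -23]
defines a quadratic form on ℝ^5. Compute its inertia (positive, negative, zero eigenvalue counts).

step 0: pivot -22 → sign −
step 1: pivot 52/11 → sign +
step 2: pivot -11/13 → sign −
step 3: pivot 7/11 → sign +
step 4: pivot 3/14 → sign +
signature = (3, 2, 0)

Answer: (3, 2, 0)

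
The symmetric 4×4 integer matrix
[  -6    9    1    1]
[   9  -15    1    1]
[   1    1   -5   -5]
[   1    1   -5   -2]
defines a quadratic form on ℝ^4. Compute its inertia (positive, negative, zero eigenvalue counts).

step 0: pivot -6 → sign −
step 1: pivot -3/2 → sign −
step 2: pivot -2/3 → sign −
step 3: pivot 3 → sign +
signature = (1, 3, 0)

Answer: (1, 3, 0)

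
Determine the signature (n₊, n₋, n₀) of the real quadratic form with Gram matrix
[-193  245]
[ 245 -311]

step 0: pivot -193 → sign −
step 1: pivot 2/193 → sign +
signature = (1, 1, 0)

Answer: (1, 1, 0)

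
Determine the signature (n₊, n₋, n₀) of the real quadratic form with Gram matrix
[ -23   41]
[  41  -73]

step 0: pivot -23 → sign −
step 1: pivot 2/23 → sign +
signature = (1, 1, 0)

Answer: (1, 1, 0)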